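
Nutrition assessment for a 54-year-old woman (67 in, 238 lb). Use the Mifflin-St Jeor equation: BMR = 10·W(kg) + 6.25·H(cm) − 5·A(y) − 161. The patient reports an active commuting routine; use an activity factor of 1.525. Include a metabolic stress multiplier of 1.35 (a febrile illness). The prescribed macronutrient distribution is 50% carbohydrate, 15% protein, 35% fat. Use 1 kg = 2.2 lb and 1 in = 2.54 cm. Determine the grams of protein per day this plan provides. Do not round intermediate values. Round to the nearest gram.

Convert to metric: weight = 238 ÷ 2.2 = 108.1818 kg; height = 67 × 2.54 = 170.18 cm.
Mifflin-St Jeor (female): BMR = 10(108.1818) + 6.25(170.18) − 5(54) − 161 = 1081.8182 + 1063.625 − 270 − 161 = 1714.4432 kcal/day.
TEE = 1714.4432 × 1.525 = 2614.5259 kcal/day.
With stress factor 1.35: 2614.5259 × 1.35 = 3529.6099 kcal/day.
Protein energy = 15% × 3529.6099 = 529.4415 kcal.
Protein = 529.4415 ÷ 4 kcal/g = 132.3604 g.

132 g/day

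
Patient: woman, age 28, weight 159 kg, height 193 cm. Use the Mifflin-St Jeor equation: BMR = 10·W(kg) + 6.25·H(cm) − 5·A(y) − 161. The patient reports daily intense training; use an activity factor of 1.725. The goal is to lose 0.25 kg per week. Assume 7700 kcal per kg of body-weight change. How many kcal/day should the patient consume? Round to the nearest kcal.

Mifflin-St Jeor (female): BMR = 10(159) + 6.25(193) − 5(28) − 161 = 1590 + 1206.25 − 140 − 161 = 2495.25 kcal/day.
TEE = 2495.25 × 1.725 = 4304.3063 kcal/day.
Required daily deficit = 0.25 × 7700 ÷ 7 = 275 kcal/day.
Target intake = 4304.3063 − 275 = 4029.3063 kcal/day.

4029 kcal/day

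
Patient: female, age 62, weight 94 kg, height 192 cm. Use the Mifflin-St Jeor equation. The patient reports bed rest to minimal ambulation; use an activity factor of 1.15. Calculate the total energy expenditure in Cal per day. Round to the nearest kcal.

1919 Cal per day

Mifflin-St Jeor (female): BMR = 10(94) + 6.25(192) − 5(62) − 161 = 940 + 1200 − 310 − 161 = 1669 kcal/day.
TEE = BMR × activity factor = 1669 × 1.15 = 1919.35 kcal/day.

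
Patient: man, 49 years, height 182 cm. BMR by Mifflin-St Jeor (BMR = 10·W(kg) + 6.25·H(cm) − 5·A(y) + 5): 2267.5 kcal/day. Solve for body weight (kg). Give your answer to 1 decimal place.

2267.5 = 10·W + 6.25(182) − 5(49) + 5
10·W = 2267.5 − 897.5 = 1370, so W = 137 kg.

137.0 kg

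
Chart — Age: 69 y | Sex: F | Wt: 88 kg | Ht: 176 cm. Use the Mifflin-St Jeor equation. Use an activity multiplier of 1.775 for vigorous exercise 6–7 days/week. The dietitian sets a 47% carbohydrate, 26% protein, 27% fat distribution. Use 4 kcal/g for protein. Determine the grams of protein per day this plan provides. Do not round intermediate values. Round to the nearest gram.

Mifflin-St Jeor (female): BMR = 10(88) + 6.25(176) − 5(69) − 161 = 880 + 1100 − 345 − 161 = 1474 kcal/day.
TEE = 1474 × 1.775 = 2616.35 kcal/day.
Protein energy = 26% × 2616.35 = 680.251 kcal.
Protein = 680.251 ÷ 4 kcal/g = 170.0628 g.

170 g/day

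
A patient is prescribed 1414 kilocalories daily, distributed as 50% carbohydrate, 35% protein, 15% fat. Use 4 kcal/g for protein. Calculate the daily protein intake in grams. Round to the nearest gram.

124 g/day

Protein energy = 35% × 1414 = 494.9 kcal.
At 4 kcal/g: 494.9 ÷ 4 = 123.725 g.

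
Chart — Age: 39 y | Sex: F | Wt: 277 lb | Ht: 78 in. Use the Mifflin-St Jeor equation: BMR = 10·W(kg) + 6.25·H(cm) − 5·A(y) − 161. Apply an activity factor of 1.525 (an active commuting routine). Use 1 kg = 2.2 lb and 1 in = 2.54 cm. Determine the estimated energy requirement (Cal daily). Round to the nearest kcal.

Convert to metric: weight = 277 ÷ 2.2 = 125.9091 kg; height = 78 × 2.54 = 198.12 cm.
Mifflin-St Jeor (female): BMR = 10(125.9091) + 6.25(198.12) − 5(39) − 161 = 1259.0909 + 1238.25 − 195 − 161 = 2141.3409 kcal/day.
TEE = BMR × activity factor = 2141.3409 × 1.525 = 3265.5449 kcal/day.

3266 Cal daily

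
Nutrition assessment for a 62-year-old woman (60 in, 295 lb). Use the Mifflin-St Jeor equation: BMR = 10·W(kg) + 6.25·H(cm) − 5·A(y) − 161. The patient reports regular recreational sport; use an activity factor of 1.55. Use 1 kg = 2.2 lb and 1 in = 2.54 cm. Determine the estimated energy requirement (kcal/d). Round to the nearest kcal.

Convert to metric: weight = 295 ÷ 2.2 = 134.0909 kg; height = 60 × 2.54 = 152.4 cm.
Mifflin-St Jeor (female): BMR = 10(134.0909) + 6.25(152.4) − 5(62) − 161 = 1340.9091 + 952.5 − 310 − 161 = 1822.4091 kcal/day.
TEE = BMR × activity factor = 1822.4091 × 1.55 = 2824.7341 kcal/day.

2825 kcal/d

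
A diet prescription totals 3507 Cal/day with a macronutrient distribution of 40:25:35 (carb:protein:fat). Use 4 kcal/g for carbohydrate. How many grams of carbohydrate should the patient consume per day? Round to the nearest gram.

Carbohydrate energy = 40% × 3507 = 1402.8 kcal.
At 4 kcal/g: 1402.8 ÷ 4 = 350.7 g.

351 g/day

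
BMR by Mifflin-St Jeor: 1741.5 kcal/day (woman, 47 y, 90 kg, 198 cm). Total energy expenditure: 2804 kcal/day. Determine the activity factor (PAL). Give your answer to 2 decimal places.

Activity factor = TEE ÷ BMR = 2804 ÷ 1741.5 = 1.61.

1.61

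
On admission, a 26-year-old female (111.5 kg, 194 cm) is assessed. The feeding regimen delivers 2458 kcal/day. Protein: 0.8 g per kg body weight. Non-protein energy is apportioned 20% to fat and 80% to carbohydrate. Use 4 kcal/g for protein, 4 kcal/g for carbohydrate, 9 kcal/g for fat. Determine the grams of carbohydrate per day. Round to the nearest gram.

Protein = 0.8 × 111.5 = 89.2 g → 89.2 × 4 = 356.8 kcal.
Non-protein calories = 2458 − 356.8 = 2101.2 kcal.
Fat: 20% × 2101.2 = 420.24 kcal; carbohydrate: 1680.96 kcal.
Carbohydrate: 1680.96 kcal ÷ 4 kcal/g = 420.24 g.

420 g/day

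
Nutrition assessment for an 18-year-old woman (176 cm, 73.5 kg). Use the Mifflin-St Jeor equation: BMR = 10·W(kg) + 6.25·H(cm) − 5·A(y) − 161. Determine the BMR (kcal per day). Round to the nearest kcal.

1584 kcal per day

Mifflin-St Jeor (female): BMR = 10(73.5) + 6.25(176) − 5(18) − 161 = 735 + 1100 − 90 − 161 = 1584 kcal/day.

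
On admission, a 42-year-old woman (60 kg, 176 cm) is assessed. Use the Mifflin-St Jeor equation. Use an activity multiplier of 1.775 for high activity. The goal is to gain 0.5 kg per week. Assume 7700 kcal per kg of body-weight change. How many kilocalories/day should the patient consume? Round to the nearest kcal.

2909 kilocalories/day

Mifflin-St Jeor (female): BMR = 10(60) + 6.25(176) − 5(42) − 161 = 600 + 1100 − 210 − 161 = 1329 kcal/day.
TEE = 1329 × 1.775 = 2358.975 kcal/day.
Required daily surplus = 0.5 × 7700 ÷ 7 = 550 kcal/day.
Target intake = 2358.975 + 550 = 2908.975 kcal/day.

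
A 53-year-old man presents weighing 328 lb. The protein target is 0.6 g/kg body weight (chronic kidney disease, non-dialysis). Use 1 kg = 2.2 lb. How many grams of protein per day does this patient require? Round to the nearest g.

Weight in kg = 328 ÷ 2.2 = 149.0909 kg.
Protein = 0.6 g/kg × 149.0909 kg = 89.4545 g/day.

89 g/day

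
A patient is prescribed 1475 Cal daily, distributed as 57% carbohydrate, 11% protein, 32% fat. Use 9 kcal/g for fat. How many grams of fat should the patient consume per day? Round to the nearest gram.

52 g/day

Fat energy = 32% × 1475 = 472 kcal.
At 9 kcal/g: 472 ÷ 9 = 52.4444 g.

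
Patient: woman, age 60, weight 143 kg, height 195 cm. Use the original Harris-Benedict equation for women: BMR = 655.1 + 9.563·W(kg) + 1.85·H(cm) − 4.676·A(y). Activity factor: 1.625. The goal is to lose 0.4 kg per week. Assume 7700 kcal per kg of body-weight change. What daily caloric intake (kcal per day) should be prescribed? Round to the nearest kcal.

Harris-Benedict: BMR = 655.1 + 9.563(143) + 1.85(195) − 4.676(60) = 2102.799 kcal/day.
TEE = 2102.799 × 1.625 = 3417.0484 kcal/day.
Required daily deficit = 0.4 × 7700 ÷ 7 = 440 kcal/day.
Target intake = 3417.0484 − 440 = 2977.0484 kcal/day.

2977 kcal per day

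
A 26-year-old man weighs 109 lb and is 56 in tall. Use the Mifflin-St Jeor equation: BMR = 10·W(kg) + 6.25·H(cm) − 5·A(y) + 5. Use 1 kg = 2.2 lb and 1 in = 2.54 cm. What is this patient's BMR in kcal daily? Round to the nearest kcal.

Convert to metric: weight = 109 ÷ 2.2 = 49.5455 kg; height = 56 × 2.54 = 142.24 cm.
Mifflin-St Jeor (male): BMR = 10(49.5455) + 6.25(142.24) − 5(26) + 5 = 495.4545 + 889 − 130 + 5 = 1259.4545 kcal/day.

1259 kcal daily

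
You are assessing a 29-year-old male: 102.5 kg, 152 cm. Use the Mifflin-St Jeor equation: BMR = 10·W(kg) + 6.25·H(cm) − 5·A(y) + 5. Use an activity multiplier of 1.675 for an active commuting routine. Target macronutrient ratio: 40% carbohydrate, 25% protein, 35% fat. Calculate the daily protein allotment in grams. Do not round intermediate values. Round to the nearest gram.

192 g/day

Mifflin-St Jeor (male): BMR = 10(102.5) + 6.25(152) − 5(29) + 5 = 1025 + 950 − 145 + 5 = 1835 kcal/day.
TEE = 1835 × 1.675 = 3073.625 kcal/day.
Protein energy = 25% × 3073.625 = 768.4063 kcal.
Protein = 768.4063 ÷ 4 kcal/g = 192.1016 g.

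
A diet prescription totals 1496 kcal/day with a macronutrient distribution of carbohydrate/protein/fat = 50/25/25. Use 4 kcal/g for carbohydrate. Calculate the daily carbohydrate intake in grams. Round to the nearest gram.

187 g/day

Carbohydrate energy = 50% × 1496 = 748 kcal.
At 4 kcal/g: 748 ÷ 4 = 187 g.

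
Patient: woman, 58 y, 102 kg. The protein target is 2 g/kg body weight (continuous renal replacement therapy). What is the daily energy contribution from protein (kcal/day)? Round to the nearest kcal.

816 kcal/day

Protein = 2 g/kg × 102 kg = 204 g/day.
Protein energy = 204 g × 4 kcal/g = 816 kcal/day.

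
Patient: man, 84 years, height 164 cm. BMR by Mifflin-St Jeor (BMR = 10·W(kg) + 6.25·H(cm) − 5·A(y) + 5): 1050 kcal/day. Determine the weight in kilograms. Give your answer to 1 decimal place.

44.0 kg

1050 = 10·W + 6.25(164) − 5(84) + 5
10·W = 1050 − 610 = 440, so W = 44 kg.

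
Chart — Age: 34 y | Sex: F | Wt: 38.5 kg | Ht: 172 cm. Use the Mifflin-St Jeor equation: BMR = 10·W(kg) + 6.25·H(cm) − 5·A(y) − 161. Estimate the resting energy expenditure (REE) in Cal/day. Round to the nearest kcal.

1129 Cal/day

Mifflin-St Jeor (female): BMR = 10(38.5) + 6.25(172) − 5(34) − 161 = 385 + 1075 − 170 − 161 = 1129 kcal/day.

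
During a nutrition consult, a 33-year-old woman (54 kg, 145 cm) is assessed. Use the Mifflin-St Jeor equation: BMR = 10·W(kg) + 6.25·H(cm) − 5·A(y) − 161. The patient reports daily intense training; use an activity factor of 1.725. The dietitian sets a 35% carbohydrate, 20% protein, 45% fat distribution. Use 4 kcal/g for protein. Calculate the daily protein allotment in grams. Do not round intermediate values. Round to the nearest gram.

97 g/day

Mifflin-St Jeor (female): BMR = 10(54) + 6.25(145) − 5(33) − 161 = 540 + 906.25 − 165 − 161 = 1120.25 kcal/day.
TEE = 1120.25 × 1.725 = 1932.4313 kcal/day.
Protein energy = 20% × 1932.4313 = 386.4863 kcal.
Protein = 386.4863 ÷ 4 kcal/g = 96.6216 g.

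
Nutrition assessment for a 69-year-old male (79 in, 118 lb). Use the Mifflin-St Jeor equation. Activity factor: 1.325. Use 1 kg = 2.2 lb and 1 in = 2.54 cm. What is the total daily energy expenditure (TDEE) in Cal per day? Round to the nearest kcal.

1922 Cal per day

Convert to metric: weight = 118 ÷ 2.2 = 53.6364 kg; height = 79 × 2.54 = 200.66 cm.
Mifflin-St Jeor (male): BMR = 10(53.6364) + 6.25(200.66) − 5(69) + 5 = 536.3636 + 1254.125 − 345 + 5 = 1450.4886 kcal/day.
TEE = BMR × activity factor = 1450.4886 × 1.325 = 1921.8974 kcal/day.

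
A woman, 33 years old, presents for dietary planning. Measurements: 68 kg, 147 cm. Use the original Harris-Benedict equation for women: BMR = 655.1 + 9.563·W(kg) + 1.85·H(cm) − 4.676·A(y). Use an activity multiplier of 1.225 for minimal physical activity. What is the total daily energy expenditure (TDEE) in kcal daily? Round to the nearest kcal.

Harris-Benedict: BMR = 655.1 + 9.563(68) + 1.85(147) − 4.676(33) = 1423.026 kcal/day.
TEE = BMR × activity factor = 1423.026 × 1.225 = 1743.2069 kcal/day.

1743 kcal daily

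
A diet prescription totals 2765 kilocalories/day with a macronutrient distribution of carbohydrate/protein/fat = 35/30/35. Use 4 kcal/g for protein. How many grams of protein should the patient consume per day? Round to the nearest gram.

207 g/day

Protein energy = 30% × 2765 = 829.5 kcal.
At 4 kcal/g: 829.5 ÷ 4 = 207.375 g.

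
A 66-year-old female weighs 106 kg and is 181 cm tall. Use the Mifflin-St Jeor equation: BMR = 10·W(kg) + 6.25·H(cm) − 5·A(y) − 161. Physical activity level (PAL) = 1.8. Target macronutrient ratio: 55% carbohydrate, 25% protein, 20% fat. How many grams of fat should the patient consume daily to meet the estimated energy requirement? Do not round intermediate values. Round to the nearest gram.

Mifflin-St Jeor (female): BMR = 10(106) + 6.25(181) − 5(66) − 161 = 1060 + 1131.25 − 330 − 161 = 1700.25 kcal/day.
TEE = 1700.25 × 1.8 = 3060.45 kcal/day.
Fat energy = 20% × 3060.45 = 612.09 kcal.
Fat = 612.09 ÷ 9 kcal/g = 68.01 g.

68 g/day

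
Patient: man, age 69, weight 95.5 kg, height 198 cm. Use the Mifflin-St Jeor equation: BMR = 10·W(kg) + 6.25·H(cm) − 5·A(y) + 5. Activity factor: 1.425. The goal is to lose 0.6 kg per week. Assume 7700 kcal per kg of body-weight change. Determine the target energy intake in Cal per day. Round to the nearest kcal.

1980 Cal per day

Mifflin-St Jeor (male): BMR = 10(95.5) + 6.25(198) − 5(69) + 5 = 955 + 1237.5 − 345 + 5 = 1852.5 kcal/day.
TEE = 1852.5 × 1.425 = 2639.8125 kcal/day.
Required daily deficit = 0.6 × 7700 ÷ 7 = 660 kcal/day.
Target intake = 2639.8125 − 660 = 1979.8125 kcal/day.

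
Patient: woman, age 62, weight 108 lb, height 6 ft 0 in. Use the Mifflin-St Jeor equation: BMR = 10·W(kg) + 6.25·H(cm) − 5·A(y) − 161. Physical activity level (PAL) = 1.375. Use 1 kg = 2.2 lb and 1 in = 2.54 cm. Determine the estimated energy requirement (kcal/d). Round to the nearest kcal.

Convert to metric: weight = 108 ÷ 2.2 = 49.0909 kg; height = (6×12 + 0) × 2.54 = 72 × 2.54 = 182.88 cm.
Mifflin-St Jeor (female): BMR = 10(49.0909) + 6.25(182.88) − 5(62) − 161 = 490.9091 + 1143 − 310 − 161 = 1162.9091 kcal/day.
TEE = BMR × activity factor = 1162.9091 × 1.375 = 1599 kcal/day.

1599 kcal/d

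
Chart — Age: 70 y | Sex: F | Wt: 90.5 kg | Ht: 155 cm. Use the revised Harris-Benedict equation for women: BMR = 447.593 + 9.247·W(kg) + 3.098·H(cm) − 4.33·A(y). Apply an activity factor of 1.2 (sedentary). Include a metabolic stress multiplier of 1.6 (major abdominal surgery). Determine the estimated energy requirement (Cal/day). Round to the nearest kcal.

Harris-Benedict: BMR = 447.593 + 9.247(90.5) + 3.098(155) − 4.33(70) = 1461.5365 kcal/day.
TEE = BMR × activity factor = 1461.5365 × 1.2 = 1753.8438 kcal/day.
Apply stress factor: 1753.8438 × 1.6 = 2806.1501 kcal/day.

2806 Cal/day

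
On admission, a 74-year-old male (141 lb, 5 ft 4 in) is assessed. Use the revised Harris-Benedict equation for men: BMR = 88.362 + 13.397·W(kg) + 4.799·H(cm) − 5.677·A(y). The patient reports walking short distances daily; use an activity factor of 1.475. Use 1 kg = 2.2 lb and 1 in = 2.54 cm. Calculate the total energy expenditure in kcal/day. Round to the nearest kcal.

Convert to metric: weight = 141 ÷ 2.2 = 64.0909 kg; height = (5×12 + 4) × 2.54 = 64 × 2.54 = 162.56 cm.
Harris-Benedict: BMR = 88.362 + 13.397(64.0909) + 4.799(162.56) − 5.677(74) = 1307.0153 kcal/day.
TEE = BMR × activity factor = 1307.0153 × 1.475 = 1927.8476 kcal/day.

1928 kcal/day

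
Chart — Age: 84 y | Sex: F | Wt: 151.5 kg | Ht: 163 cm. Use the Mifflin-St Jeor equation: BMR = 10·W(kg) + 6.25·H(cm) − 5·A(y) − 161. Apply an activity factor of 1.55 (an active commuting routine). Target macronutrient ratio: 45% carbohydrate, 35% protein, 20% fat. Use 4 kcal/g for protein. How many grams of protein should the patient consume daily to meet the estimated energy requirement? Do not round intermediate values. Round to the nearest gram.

265 g/day

Mifflin-St Jeor (female): BMR = 10(151.5) + 6.25(163) − 5(84) − 161 = 1515 + 1018.75 − 420 − 161 = 1952.75 kcal/day.
TEE = 1952.75 × 1.55 = 3026.7625 kcal/day.
Protein energy = 35% × 3026.7625 = 1059.3669 kcal.
Protein = 1059.3669 ÷ 4 kcal/g = 264.8417 g.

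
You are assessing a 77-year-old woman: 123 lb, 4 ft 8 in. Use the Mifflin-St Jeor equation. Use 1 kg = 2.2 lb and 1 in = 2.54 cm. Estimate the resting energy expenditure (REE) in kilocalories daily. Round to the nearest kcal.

Convert to metric: weight = 123 ÷ 2.2 = 55.9091 kg; height = (4×12 + 8) × 2.54 = 56 × 2.54 = 142.24 cm.
Mifflin-St Jeor (female): BMR = 10(55.9091) + 6.25(142.24) − 5(77) − 161 = 559.0909 + 889 − 385 − 161 = 902.0909 kcal/day.

902 kilocalories daily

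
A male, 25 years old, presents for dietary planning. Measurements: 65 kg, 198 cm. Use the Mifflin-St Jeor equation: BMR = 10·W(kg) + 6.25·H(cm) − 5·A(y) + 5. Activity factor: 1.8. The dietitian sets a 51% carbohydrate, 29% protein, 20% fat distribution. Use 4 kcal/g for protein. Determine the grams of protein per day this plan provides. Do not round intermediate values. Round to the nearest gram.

231 g/day

Mifflin-St Jeor (male): BMR = 10(65) + 6.25(198) − 5(25) + 5 = 650 + 1237.5 − 125 + 5 = 1767.5 kcal/day.
TEE = 1767.5 × 1.8 = 3181.5 kcal/day.
Protein energy = 29% × 3181.5 = 922.635 kcal.
Protein = 922.635 ÷ 4 kcal/g = 230.6588 g.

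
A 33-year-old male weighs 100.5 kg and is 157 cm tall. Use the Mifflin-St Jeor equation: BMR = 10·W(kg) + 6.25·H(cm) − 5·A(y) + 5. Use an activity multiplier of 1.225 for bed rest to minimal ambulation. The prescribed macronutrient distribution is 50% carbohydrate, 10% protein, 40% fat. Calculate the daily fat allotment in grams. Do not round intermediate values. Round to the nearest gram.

99 g/day

Mifflin-St Jeor (male): BMR = 10(100.5) + 6.25(157) − 5(33) + 5 = 1005 + 981.25 − 165 + 5 = 1826.25 kcal/day.
TEE = 1826.25 × 1.225 = 2237.1563 kcal/day.
Fat energy = 40% × 2237.1563 = 894.8625 kcal.
Fat = 894.8625 ÷ 9 kcal/g = 99.4292 g.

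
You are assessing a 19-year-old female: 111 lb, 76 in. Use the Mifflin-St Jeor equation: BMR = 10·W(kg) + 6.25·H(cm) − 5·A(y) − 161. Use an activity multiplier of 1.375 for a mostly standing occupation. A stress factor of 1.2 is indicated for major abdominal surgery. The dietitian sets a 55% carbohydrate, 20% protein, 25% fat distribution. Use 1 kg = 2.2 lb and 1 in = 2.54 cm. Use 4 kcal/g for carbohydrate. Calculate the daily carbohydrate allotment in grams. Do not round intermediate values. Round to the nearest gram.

Convert to metric: weight = 111 ÷ 2.2 = 50.4545 kg; height = 76 × 2.54 = 193.04 cm.
Mifflin-St Jeor (female): BMR = 10(50.4545) + 6.25(193.04) − 5(19) − 161 = 504.5455 + 1206.5 − 95 − 161 = 1455.0455 kcal/day.
TEE = 1455.0455 × 1.375 = 2000.6875 kcal/day.
With stress factor 1.2: 2000.6875 × 1.2 = 2400.825 kcal/day.
Carbohydrate energy = 55% × 2400.825 = 1320.4537 kcal.
Carbohydrate = 1320.4537 ÷ 4 kcal/g = 330.1134 g.

330 g/day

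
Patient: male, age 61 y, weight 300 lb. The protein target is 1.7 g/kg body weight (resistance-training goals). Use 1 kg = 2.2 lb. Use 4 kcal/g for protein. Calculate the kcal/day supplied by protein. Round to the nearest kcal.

927 kcal/day

Weight in kg = 300 ÷ 2.2 = 136.3636 kg.
Protein = 1.7 g/kg × 136.3636 kg = 231.8182 g/day.
Protein energy = 231.8182 g × 4 kcal/g = 927.2727 kcal/day.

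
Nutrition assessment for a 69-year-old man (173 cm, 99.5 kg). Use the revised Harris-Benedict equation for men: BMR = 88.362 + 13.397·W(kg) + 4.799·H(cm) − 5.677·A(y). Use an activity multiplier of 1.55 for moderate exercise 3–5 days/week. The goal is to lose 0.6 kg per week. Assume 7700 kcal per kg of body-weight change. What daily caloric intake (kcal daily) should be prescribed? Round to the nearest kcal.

2223 kcal daily

Harris-Benedict: BMR = 88.362 + 13.397(99.5) + 4.799(173) − 5.677(69) = 1859.8775 kcal/day.
TEE = 1859.8775 × 1.55 = 2882.8101 kcal/day.
Required daily deficit = 0.6 × 7700 ÷ 7 = 660 kcal/day.
Target intake = 2882.8101 − 660 = 2222.8101 kcal/day.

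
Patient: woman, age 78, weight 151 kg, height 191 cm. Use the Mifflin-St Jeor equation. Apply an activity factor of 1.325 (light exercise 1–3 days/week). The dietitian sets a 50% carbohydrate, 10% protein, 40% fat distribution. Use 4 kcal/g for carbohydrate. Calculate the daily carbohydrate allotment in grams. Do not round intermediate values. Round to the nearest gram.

Mifflin-St Jeor (female): BMR = 10(151) + 6.25(191) − 5(78) − 161 = 1510 + 1193.75 − 390 − 161 = 2152.75 kcal/day.
TEE = 2152.75 × 1.325 = 2852.3938 kcal/day.
Carbohydrate energy = 50% × 2852.3938 = 1426.1969 kcal.
Carbohydrate = 1426.1969 ÷ 4 kcal/g = 356.5492 g.

357 g/day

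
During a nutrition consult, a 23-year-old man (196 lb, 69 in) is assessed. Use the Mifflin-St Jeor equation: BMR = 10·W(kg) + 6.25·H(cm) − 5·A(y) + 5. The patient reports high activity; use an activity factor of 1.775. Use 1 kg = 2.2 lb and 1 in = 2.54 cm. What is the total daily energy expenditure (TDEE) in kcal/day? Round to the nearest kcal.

Convert to metric: weight = 196 ÷ 2.2 = 89.0909 kg; height = 69 × 2.54 = 175.26 cm.
Mifflin-St Jeor (male): BMR = 10(89.0909) + 6.25(175.26) − 5(23) + 5 = 890.9091 + 1095.375 − 115 + 5 = 1876.2841 kcal/day.
TEE = BMR × activity factor = 1876.2841 × 1.775 = 3330.4043 kcal/day.

3330 kcal/day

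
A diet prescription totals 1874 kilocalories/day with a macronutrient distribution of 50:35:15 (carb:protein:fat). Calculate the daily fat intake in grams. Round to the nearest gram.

31 g/day

Fat energy = 15% × 1874 = 281.1 kcal.
At 9 kcal/g: 281.1 ÷ 9 = 31.2333 g.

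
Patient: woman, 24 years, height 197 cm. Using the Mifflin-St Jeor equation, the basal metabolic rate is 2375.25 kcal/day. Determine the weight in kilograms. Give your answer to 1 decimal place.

142.5 kg

2375.25 = 10·W + 6.25(197) − 5(24) − 161
10·W = 2375.25 − 950.25 = 1425, so W = 142.5 kg.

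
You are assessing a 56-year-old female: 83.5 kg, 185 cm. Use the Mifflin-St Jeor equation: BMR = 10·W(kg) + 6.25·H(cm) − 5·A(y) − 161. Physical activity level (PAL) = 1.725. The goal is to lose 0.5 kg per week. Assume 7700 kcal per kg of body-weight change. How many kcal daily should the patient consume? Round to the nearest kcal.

2124 kcal daily

Mifflin-St Jeor (female): BMR = 10(83.5) + 6.25(185) − 5(56) − 161 = 835 + 1156.25 − 280 − 161 = 1550.25 kcal/day.
TEE = 1550.25 × 1.725 = 2674.1813 kcal/day.
Required daily deficit = 0.5 × 7700 ÷ 7 = 550 kcal/day.
Target intake = 2674.1813 − 550 = 2124.1813 kcal/day.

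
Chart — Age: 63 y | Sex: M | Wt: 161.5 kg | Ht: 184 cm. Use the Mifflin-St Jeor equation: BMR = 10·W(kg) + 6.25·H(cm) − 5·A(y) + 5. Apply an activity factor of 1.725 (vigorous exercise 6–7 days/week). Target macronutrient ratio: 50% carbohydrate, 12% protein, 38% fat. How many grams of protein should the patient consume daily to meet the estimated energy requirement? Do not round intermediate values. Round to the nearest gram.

Mifflin-St Jeor (male): BMR = 10(161.5) + 6.25(184) − 5(63) + 5 = 1615 + 1150 − 315 + 5 = 2455 kcal/day.
TEE = 2455 × 1.725 = 4234.875 kcal/day.
Protein energy = 12% × 4234.875 = 508.185 kcal.
Protein = 508.185 ÷ 4 kcal/g = 127.0463 g.

127 g/day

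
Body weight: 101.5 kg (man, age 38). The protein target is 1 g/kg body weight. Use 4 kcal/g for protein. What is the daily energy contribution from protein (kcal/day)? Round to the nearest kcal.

406 kcal/day

Protein = 1 g/kg × 101.5 kg = 101.5 g/day.
Protein energy = 101.5 g × 4 kcal/g = 406 kcal/day.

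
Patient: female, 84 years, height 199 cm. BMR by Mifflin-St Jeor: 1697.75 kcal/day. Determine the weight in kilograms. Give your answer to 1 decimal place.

103.5 kg

1697.75 = 10·W + 6.25(199) − 5(84) − 161
10·W = 1697.75 − 662.75 = 1035, so W = 103.5 kg.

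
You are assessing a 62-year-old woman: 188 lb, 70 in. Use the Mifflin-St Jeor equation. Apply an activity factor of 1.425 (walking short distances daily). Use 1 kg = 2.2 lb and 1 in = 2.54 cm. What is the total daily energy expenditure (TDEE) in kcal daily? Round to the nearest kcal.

Convert to metric: weight = 188 ÷ 2.2 = 85.4545 kg; height = 70 × 2.54 = 177.8 cm.
Mifflin-St Jeor (female): BMR = 10(85.4545) + 6.25(177.8) − 5(62) − 161 = 854.5455 + 1111.25 − 310 − 161 = 1494.7955 kcal/day.
TEE = BMR × activity factor = 1494.7955 × 1.425 = 2130.0835 kcal/day.

2130 kcal daily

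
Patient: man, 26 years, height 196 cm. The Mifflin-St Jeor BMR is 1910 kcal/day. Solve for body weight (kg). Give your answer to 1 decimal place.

1910 = 10·W + 6.25(196) − 5(26) + 5
10·W = 1910 − 1100 = 810, so W = 81 kg.

81.0 kg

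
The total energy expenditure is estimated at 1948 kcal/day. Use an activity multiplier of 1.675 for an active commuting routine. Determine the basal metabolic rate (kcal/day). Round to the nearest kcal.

1163 kcal/day

BMR = TEE ÷ activity factor = 1948 ÷ 1.675 = 1162.9851 kcal/day.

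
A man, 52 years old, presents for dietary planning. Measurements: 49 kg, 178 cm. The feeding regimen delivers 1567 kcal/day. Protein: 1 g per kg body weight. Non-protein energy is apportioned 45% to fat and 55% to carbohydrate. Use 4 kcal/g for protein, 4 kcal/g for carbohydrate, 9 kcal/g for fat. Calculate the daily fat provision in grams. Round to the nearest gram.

Protein = 1 × 49 = 49 g → 49 × 4 = 196 kcal.
Non-protein calories = 1567 − 196 = 1371 kcal.
Fat: 45% × 1371 = 616.95 kcal; carbohydrate: 754.05 kcal.
Fat: 616.95 kcal ÷ 9 kcal/g = 68.55 g.

69 g/day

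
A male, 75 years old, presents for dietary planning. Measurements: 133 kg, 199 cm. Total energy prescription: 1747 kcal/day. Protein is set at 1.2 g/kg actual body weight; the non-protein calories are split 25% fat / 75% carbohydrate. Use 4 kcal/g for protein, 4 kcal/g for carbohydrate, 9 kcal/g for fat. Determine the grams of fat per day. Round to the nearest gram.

31 g/day

Protein = 1.2 × 133 = 159.6 g → 159.6 × 4 = 638.4 kcal.
Non-protein calories = 1747 − 638.4 = 1108.6 kcal.
Fat: 25% × 1108.6 = 277.15 kcal; carbohydrate: 831.45 kcal.
Fat: 277.15 kcal ÷ 9 kcal/g = 30.7944 g.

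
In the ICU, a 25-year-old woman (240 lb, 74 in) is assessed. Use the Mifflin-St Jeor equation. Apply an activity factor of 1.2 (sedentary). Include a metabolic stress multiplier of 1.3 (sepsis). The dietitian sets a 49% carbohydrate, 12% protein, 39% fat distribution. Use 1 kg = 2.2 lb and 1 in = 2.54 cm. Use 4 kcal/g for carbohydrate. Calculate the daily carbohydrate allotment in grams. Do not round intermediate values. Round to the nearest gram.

Convert to metric: weight = 240 ÷ 2.2 = 109.0909 kg; height = 74 × 2.54 = 187.96 cm.
Mifflin-St Jeor (female): BMR = 10(109.0909) + 6.25(187.96) − 5(25) − 161 = 1090.9091 + 1174.75 − 125 − 161 = 1979.6591 kcal/day.
TEE = 1979.6591 × 1.2 = 2375.5909 kcal/day.
With stress factor 1.3: 2375.5909 × 1.3 = 3088.2682 kcal/day.
Carbohydrate energy = 49% × 3088.2682 = 1513.2514 kcal.
Carbohydrate = 1513.2514 ÷ 4 kcal/g = 378.3129 g.

378 g/day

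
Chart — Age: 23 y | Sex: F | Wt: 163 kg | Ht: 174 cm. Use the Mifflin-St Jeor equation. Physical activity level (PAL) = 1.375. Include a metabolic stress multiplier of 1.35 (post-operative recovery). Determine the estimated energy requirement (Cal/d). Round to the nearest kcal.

4532 Cal/d

Mifflin-St Jeor (female): BMR = 10(163) + 6.25(174) − 5(23) − 161 = 1630 + 1087.5 − 115 − 161 = 2441.5 kcal/day.
TEE = BMR × activity factor = 2441.5 × 1.375 = 3357.0625 kcal/day.
Apply stress factor: 3357.0625 × 1.35 = 4532.0344 kcal/day.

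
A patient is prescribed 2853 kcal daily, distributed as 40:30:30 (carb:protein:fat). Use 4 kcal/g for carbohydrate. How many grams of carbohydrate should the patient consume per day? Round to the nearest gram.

285 g/day

Carbohydrate energy = 40% × 2853 = 1141.2 kcal.
At 4 kcal/g: 1141.2 ÷ 4 = 285.3 g.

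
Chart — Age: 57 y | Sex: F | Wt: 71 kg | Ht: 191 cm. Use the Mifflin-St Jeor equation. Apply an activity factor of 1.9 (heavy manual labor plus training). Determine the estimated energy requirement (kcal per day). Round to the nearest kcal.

Mifflin-St Jeor (female): BMR = 10(71) + 6.25(191) − 5(57) − 161 = 710 + 1193.75 − 285 − 161 = 1457.75 kcal/day.
TEE = BMR × activity factor = 1457.75 × 1.9 = 2769.725 kcal/day.

2770 kcal per day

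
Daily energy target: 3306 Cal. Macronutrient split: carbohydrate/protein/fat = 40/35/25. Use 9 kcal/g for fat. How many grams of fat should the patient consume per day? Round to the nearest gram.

Fat energy = 25% × 3306 = 826.5 kcal.
At 9 kcal/g: 826.5 ÷ 9 = 91.8333 g.

92 g/day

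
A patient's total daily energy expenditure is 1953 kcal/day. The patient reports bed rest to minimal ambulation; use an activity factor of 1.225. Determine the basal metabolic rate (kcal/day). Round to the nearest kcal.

1594 kcal/day

BMR = TEE ÷ activity factor = 1953 ÷ 1.225 = 1594.2857 kcal/day.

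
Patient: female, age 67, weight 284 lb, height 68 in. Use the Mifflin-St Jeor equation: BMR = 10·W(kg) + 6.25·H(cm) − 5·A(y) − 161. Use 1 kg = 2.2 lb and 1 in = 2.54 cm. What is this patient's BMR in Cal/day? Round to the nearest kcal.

Convert to metric: weight = 284 ÷ 2.2 = 129.0909 kg; height = 68 × 2.54 = 172.72 cm.
Mifflin-St Jeor (female): BMR = 10(129.0909) + 6.25(172.72) − 5(67) − 161 = 1290.9091 + 1079.5 − 335 − 161 = 1874.4091 kcal/day.

1874 Cal/day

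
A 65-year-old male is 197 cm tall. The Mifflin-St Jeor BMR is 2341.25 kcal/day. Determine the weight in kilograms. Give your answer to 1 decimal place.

143.0 kg

2341.25 = 10·W + 6.25(197) − 5(65) + 5
10·W = 2341.25 − 911.25 = 1430, so W = 143 kg.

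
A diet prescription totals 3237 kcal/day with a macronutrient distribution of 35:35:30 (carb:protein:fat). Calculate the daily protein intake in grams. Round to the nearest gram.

Protein energy = 35% × 3237 = 1132.95 kcal.
At 4 kcal/g: 1132.95 ÷ 4 = 283.2375 g.

283 g/day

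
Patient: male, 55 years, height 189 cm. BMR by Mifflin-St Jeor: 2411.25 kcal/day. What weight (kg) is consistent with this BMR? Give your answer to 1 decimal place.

2411.25 = 10·W + 6.25(189) − 5(55) + 5
10·W = 2411.25 − 911.25 = 1500, so W = 150 kg.

150.0 kg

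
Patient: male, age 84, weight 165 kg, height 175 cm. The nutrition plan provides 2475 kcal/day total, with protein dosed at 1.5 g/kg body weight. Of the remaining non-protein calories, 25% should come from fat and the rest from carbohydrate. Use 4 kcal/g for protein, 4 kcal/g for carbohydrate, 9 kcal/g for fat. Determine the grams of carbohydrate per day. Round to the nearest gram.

278 g/day

Protein = 1.5 × 165 = 247.5 g → 247.5 × 4 = 990 kcal.
Non-protein calories = 2475 − 990 = 1485 kcal.
Fat: 25% × 1485 = 371.25 kcal; carbohydrate: 1113.75 kcal.
Carbohydrate: 1113.75 kcal ÷ 4 kcal/g = 278.4375 g.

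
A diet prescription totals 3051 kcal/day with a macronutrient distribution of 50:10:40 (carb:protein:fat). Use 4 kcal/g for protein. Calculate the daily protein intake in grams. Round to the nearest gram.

76 g/day

Protein energy = 10% × 3051 = 305.1 kcal.
At 4 kcal/g: 305.1 ÷ 4 = 76.275 g.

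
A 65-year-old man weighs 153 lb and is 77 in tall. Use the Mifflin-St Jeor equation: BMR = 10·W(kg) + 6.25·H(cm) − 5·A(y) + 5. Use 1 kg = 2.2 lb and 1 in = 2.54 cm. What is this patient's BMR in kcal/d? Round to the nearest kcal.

1598 kcal/d

Convert to metric: weight = 153 ÷ 2.2 = 69.5455 kg; height = 77 × 2.54 = 195.58 cm.
Mifflin-St Jeor (male): BMR = 10(69.5455) + 6.25(195.58) − 5(65) + 5 = 695.4545 + 1222.375 − 325 + 5 = 1597.8295 kcal/day.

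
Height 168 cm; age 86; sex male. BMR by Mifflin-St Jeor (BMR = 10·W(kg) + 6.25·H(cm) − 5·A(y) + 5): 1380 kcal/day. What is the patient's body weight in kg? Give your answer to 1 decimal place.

75.5 kg

1380 = 10·W + 6.25(168) − 5(86) + 5
10·W = 1380 − 625 = 755, so W = 75.5 kg.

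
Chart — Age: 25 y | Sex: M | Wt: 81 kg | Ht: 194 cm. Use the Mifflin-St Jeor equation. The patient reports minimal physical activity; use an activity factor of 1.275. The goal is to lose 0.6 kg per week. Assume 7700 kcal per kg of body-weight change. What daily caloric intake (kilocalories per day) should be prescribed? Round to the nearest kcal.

1766 kilocalories per day

Mifflin-St Jeor (male): BMR = 10(81) + 6.25(194) − 5(25) + 5 = 810 + 1212.5 − 125 + 5 = 1902.5 kcal/day.
TEE = 1902.5 × 1.275 = 2425.6875 kcal/day.
Required daily deficit = 0.6 × 7700 ÷ 7 = 660 kcal/day.
Target intake = 2425.6875 − 660 = 1765.6875 kcal/day.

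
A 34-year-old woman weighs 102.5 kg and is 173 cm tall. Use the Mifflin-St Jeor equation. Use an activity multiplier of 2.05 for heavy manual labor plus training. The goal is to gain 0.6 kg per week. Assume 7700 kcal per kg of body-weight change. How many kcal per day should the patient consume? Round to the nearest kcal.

Mifflin-St Jeor (female): BMR = 10(102.5) + 6.25(173) − 5(34) − 161 = 1025 + 1081.25 − 170 − 161 = 1775.25 kcal/day.
TEE = 1775.25 × 2.05 = 3639.2625 kcal/day.
Required daily surplus = 0.6 × 7700 ÷ 7 = 660 kcal/day.
Target intake = 3639.2625 + 660 = 4299.2625 kcal/day.

4299 kcal per day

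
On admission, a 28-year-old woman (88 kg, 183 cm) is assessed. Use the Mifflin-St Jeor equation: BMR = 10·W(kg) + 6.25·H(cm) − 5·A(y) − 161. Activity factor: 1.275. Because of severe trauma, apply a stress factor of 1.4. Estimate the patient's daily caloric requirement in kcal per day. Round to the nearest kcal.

3075 kcal per day

Mifflin-St Jeor (female): BMR = 10(88) + 6.25(183) − 5(28) − 161 = 880 + 1143.75 − 140 − 161 = 1722.75 kcal/day.
TEE = BMR × activity factor = 1722.75 × 1.275 = 2196.5063 kcal/day.
Apply stress factor: 2196.5063 × 1.4 = 3075.1088 kcal/day.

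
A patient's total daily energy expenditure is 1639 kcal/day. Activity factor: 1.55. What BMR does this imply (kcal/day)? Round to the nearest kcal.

1057 kcal/day

BMR = TEE ÷ activity factor = 1639 ÷ 1.55 = 1057.4194 kcal/day.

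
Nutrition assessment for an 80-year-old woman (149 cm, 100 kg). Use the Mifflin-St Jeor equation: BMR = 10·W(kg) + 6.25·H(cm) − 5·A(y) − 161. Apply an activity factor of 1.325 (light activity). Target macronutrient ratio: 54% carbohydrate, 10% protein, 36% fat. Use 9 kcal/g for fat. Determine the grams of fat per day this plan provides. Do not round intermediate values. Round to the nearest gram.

Mifflin-St Jeor (female): BMR = 10(100) + 6.25(149) − 5(80) − 161 = 1000 + 931.25 − 400 − 161 = 1370.25 kcal/day.
TEE = 1370.25 × 1.325 = 1815.5813 kcal/day.
Fat energy = 36% × 1815.5813 = 653.6093 kcal.
Fat = 653.6093 ÷ 9 kcal/g = 72.6233 g.

73 g/day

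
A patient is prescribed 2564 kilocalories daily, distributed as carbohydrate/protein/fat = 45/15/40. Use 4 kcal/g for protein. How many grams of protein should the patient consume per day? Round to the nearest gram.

96 g/day

Protein energy = 15% × 2564 = 384.6 kcal.
At 4 kcal/g: 384.6 ÷ 4 = 96.15 g.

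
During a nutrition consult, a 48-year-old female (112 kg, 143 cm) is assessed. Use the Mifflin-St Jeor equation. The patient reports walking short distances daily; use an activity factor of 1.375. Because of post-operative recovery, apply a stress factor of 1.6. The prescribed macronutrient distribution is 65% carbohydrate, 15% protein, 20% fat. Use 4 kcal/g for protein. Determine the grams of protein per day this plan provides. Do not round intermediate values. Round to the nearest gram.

Mifflin-St Jeor (female): BMR = 10(112) + 6.25(143) − 5(48) − 161 = 1120 + 893.75 − 240 − 161 = 1612.75 kcal/day.
TEE = 1612.75 × 1.375 = 2217.5313 kcal/day.
With stress factor 1.6: 2217.5313 × 1.6 = 3548.05 kcal/day.
Protein energy = 15% × 3548.05 = 532.2075 kcal.
Protein = 532.2075 ÷ 4 kcal/g = 133.0519 g.

133 g/day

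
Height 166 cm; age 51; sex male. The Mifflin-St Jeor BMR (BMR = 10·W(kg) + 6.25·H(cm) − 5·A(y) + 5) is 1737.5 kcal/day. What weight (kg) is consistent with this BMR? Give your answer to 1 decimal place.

95.0 kg

1737.5 = 10·W + 6.25(166) − 5(51) + 5
10·W = 1737.5 − 787.5 = 950, so W = 95 kg.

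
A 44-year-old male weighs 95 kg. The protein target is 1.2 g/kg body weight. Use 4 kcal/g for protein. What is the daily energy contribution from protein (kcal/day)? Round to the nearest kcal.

Protein = 1.2 g/kg × 95 kg = 114 g/day.
Protein energy = 114 g × 4 kcal/g = 456 kcal/day.

456 kcal/day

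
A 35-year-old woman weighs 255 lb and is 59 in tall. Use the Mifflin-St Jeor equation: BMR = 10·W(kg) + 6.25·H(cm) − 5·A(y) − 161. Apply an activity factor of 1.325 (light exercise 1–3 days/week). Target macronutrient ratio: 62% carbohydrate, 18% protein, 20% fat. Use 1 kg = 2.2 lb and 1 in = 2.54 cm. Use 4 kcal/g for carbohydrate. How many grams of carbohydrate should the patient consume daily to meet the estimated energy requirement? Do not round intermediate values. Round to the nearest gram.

361 g/day

Convert to metric: weight = 255 ÷ 2.2 = 115.9091 kg; height = 59 × 2.54 = 149.86 cm.
Mifflin-St Jeor (female): BMR = 10(115.9091) + 6.25(149.86) − 5(35) − 161 = 1159.0909 + 936.625 − 175 − 161 = 1759.7159 kcal/day.
TEE = 1759.7159 × 1.325 = 2331.6236 kcal/day.
Carbohydrate energy = 62% × 2331.6236 = 1445.6066 kcal.
Carbohydrate = 1445.6066 ÷ 4 kcal/g = 361.4017 g.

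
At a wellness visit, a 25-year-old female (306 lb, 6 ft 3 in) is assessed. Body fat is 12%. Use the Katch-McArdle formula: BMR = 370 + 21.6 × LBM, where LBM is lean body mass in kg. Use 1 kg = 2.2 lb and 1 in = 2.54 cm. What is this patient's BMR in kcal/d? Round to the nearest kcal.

Convert to metric: weight = 306 ÷ 2.2 = 139.0909 kg; height = (6×12 + 3) × 2.54 = 75 × 2.54 = 190.5 cm.
LBM = 139.0909 × (1 − 0.12) = 122.4 kg. Katch-McArdle: BMR = 370 + 21.6 × 122.4 = 3013.84 kcal/day.

3014 kcal/d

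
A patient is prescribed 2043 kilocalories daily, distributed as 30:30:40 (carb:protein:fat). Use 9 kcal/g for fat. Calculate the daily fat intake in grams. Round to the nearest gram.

91 g/day

Fat energy = 40% × 2043 = 817.2 kcal.
At 9 kcal/g: 817.2 ÷ 9 = 90.8 g.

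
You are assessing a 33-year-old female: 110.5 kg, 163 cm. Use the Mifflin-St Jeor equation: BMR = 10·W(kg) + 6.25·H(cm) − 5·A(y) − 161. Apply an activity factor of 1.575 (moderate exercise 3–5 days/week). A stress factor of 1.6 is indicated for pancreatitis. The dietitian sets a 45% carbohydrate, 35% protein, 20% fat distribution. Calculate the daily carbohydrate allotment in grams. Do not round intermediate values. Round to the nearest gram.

Mifflin-St Jeor (female): BMR = 10(110.5) + 6.25(163) − 5(33) − 161 = 1105 + 1018.75 − 165 − 161 = 1797.75 kcal/day.
TEE = 1797.75 × 1.575 = 2831.4563 kcal/day.
With stress factor 1.6: 2831.4563 × 1.6 = 4530.33 kcal/day.
Carbohydrate energy = 45% × 4530.33 = 2038.6485 kcal.
Carbohydrate = 2038.6485 ÷ 4 kcal/g = 509.6621 g.

510 g/day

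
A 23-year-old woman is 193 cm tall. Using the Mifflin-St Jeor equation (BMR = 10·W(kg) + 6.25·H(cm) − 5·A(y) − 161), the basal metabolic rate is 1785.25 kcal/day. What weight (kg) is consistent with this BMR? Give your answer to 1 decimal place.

85.5 kg

1785.25 = 10·W + 6.25(193) − 5(23) − 161
10·W = 1785.25 − 930.25 = 855, so W = 85.5 kg.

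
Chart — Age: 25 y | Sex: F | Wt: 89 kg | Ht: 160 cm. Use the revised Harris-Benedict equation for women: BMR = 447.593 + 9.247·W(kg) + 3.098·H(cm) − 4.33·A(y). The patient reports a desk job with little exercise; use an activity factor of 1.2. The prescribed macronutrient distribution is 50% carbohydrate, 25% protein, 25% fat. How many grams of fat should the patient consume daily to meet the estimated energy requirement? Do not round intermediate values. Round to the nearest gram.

Harris-Benedict: BMR = 447.593 + 9.247(89) + 3.098(160) − 4.33(25) = 1658.006 kcal/day.
TEE = 1658.006 × 1.2 = 1989.6072 kcal/day.
Fat energy = 25% × 1989.6072 = 497.4018 kcal.
Fat = 497.4018 ÷ 9 kcal/g = 55.2669 g.

55 g/day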